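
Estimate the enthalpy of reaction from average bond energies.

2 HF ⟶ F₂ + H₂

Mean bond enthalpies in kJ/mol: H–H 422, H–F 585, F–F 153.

Bonds broken (reactants):
  H–F: 2 × 585 = 1170
  Σ(broken) = 1170 kJ
Bonds formed (products):
  F–F: 1 × 153 = 153
  H–H: 1 × 422 = 422
  Σ(formed) = 575 kJ
ΔH = Σ(broken) − Σ(formed) = 1170 − 575 = +595 kJ

ΔH ≈ +595 kJ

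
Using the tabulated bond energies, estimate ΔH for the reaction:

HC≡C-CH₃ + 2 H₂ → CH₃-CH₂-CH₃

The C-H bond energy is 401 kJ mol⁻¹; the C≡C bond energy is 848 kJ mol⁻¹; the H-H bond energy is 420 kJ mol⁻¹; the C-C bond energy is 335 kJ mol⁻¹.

ΔH ≈ −251 kJ

Bonds broken (reactants):
  C≡C: 1 × 848 = 848
  C-C: 1 × 335 = 335
  C-H: 4 × 401 = 1604
  H-H: 2 × 420 = 840
  Σ(broken) = 3627 kJ
Bonds formed (products):
  C-C: 2 × 335 = 670
  C-H: 8 × 401 = 3208
  Σ(formed) = 3878 kJ
ΔH = Σ(broken) − Σ(formed) = 3627 − 3878 = −251 kJ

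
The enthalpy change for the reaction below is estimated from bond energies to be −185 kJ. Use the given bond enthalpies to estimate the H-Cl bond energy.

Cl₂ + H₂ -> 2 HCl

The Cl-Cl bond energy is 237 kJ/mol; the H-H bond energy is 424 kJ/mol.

Let D be the H-Cl bond energy.
Σ(broken) = 1×237 + 1×424 = 661
Σ(formed) = 2×D = 2D
ΔH = Σ(broken) − Σ(formed) = (661) − (2D) = +661 − 2D
Setting this equal to −185 kJ gives 2D = 846, so D = 423 kJ/mol.

D(H-Cl) ≈ 423 kJ/mol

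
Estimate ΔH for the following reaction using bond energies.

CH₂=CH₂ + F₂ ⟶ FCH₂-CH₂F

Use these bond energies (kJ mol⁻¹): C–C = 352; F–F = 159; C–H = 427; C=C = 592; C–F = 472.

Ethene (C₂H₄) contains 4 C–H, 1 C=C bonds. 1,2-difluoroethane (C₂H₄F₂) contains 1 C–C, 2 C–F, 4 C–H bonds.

Bonds broken (reactants):
  C–H: 4 × 427 = 1708
  C=C: 1 × 592 = 592
  F–F: 1 × 159 = 159
  Σ(broken) = 2459 kJ
Bonds formed (products):
  C–C: 1 × 352 = 352
  C–F: 2 × 472 = 944
  C–H: 4 × 427 = 1708
  Σ(formed) = 3004 kJ
ΔH = Σ(broken) − Σ(formed) = 2459 − 3004 = −545 kJ

ΔH ≈ −545 kJ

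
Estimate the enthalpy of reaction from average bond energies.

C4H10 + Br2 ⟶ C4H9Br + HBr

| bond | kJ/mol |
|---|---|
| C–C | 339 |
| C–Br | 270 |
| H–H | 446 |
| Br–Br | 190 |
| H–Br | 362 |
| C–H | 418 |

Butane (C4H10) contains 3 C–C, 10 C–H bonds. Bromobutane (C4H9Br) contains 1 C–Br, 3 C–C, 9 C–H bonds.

ΔH ≈ −24 kJ

Bonds broken (reactants):
  Br–Br: 1 × 190 = 190
  C–C: 3 × 339 = 1017
  C–H: 10 × 418 = 4180
  Σ(broken) = 5387 kJ
Bonds formed (products):
  C–Br: 1 × 270 = 270
  C–C: 3 × 339 = 1017
  C–H: 9 × 418 = 3762
  H–Br: 1 × 362 = 362
  Σ(formed) = 5411 kJ
ΔH = Σ(broken) − Σ(formed) = 5387 − 5411 = −24 kJ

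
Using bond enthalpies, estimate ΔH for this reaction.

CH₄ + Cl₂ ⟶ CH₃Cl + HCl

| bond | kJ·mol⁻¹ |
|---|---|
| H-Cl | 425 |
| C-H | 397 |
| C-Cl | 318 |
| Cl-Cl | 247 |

Bonds broken (reactants):
  C-H: 4 × 397 = 1588
  Cl-Cl: 1 × 247 = 247
  Σ(broken) = 1835 kJ
Bonds formed (products):
  C-Cl: 1 × 318 = 318
  C-H: 3 × 397 = 1191
  H-Cl: 1 × 425 = 425
  Σ(formed) = 1934 kJ
ΔH = Σ(broken) − Σ(formed) = 1835 − 1934 = −99 kJ

ΔH ≈ −99 kJ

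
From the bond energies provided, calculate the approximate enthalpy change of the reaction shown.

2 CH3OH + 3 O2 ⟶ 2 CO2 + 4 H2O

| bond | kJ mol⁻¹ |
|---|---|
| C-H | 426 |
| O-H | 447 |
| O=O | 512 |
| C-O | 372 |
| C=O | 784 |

Bonds broken (reactants):
  C-H: 6 × 426 = 2556
  C-O: 2 × 372 = 744
  O-H: 2 × 447 = 894
  O=O: 3 × 512 = 1536
  Σ(broken) = 5730 kJ
Bonds formed (products):
  C=O: 4 × 784 = 3136
  O-H: 8 × 447 = 3576
  Σ(formed) = 6712 kJ
ΔH = Σ(broken) − Σ(formed) = 5730 − 6712 = −982 kJ

ΔH ≈ −982 kJ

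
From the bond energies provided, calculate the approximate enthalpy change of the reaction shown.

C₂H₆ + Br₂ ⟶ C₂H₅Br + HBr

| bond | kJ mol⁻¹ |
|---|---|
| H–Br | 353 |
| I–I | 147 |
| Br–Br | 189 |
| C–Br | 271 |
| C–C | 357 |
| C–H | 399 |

ΔH ≈ −36 kJ

Bonds broken (reactants):
  Br–Br: 1 × 189 = 189
  C–C: 1 × 357 = 357
  C–H: 6 × 399 = 2394
  Σ(broken) = 2940 kJ
Bonds formed (products):
  C–Br: 1 × 271 = 271
  C–C: 1 × 357 = 357
  C–H: 5 × 399 = 1995
  H–Br: 1 × 353 = 353
  Σ(formed) = 2976 kJ
ΔH = Σ(broken) − Σ(formed) = 2940 − 2976 = −36 kJ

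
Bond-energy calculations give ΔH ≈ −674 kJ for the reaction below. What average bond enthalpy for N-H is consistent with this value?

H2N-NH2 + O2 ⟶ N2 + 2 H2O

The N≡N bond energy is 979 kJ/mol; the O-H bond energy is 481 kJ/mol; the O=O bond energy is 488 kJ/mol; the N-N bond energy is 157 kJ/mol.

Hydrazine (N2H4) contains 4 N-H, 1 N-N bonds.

D(N-H) ≈ 396 kJ/mol

Let D be the N-H bond energy.
Σ(broken) = 4×D + 1×157 + 1×488 = 645 + 4D
Σ(formed) = 1×979 + 4×481 = 2903
ΔH = Σ(broken) − Σ(formed) = (645 + 4D) − (2903) = −2258 + 4D
Setting this equal to −674 kJ gives 4D = 1584, so D = 396 kJ/mol.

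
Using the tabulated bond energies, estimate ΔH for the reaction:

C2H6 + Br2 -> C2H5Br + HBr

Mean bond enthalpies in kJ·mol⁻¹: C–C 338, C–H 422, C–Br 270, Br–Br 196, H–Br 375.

Bonds broken (reactants):
  Br–Br: 1 × 196 = 196
  C–C: 1 × 338 = 338
  C–H: 6 × 422 = 2532
  Σ(broken) = 3066 kJ
Bonds formed (products):
  C–Br: 1 × 270 = 270
  C–C: 1 × 338 = 338
  C–H: 5 × 422 = 2110
  H–Br: 1 × 375 = 375
  Σ(formed) = 3093 kJ
ΔH = Σ(broken) − Σ(formed) = 3066 − 3093 = −27 kJ

ΔH ≈ −27 kJ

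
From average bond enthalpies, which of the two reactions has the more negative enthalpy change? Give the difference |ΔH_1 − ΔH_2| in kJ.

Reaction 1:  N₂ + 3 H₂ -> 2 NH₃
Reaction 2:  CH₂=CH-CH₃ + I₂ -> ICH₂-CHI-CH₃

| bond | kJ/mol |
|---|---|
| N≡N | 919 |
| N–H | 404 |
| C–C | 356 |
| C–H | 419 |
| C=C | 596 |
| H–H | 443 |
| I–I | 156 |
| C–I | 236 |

Reaction 1:
  Bonds broken (reactants):
    H–H: 3 × 443 = 1329
    N≡N: 1 × 919 = 919
    Σ(broken) = 2248 kJ
  Bonds formed (products):
    N–H: 6 × 404 = 2424
    Σ(formed) = 2424 kJ
  ΔH_1 = 2248 − 2424 = −176 kJ
Reaction 2:
  Bonds broken (reactants):
    C–C: 1 × 356 = 356
    C–H: 6 × 419 = 2514
    C=C: 1 × 596 = 596
    I–I: 1 × 156 = 156
    Σ(broken) = 3622 kJ
  Bonds formed (products):
    C–C: 2 × 356 = 712
    C–H: 6 × 419 = 2514
    C–I: 2 × 236 = 472
    Σ(formed) = 3698 kJ
  ΔH_2 = 3622 − 3698 = −76 kJ
ΔH_1 − ΔH_2 = −100 kJ, so reaction 1 has the more negative ΔH; |ΔH_1 − ΔH_2| = 100 kJ.

Reaction 1, by 100 kJ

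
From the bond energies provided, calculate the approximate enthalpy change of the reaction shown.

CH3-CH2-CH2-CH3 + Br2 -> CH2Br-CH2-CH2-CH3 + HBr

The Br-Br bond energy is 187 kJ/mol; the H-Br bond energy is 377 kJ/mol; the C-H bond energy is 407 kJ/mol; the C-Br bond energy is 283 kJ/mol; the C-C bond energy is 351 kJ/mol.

ΔH ≈ −66 kJ

Bonds broken (reactants):
  Br-Br: 1 × 187 = 187
  C-C: 3 × 351 = 1053
  C-H: 10 × 407 = 4070
  Σ(broken) = 5310 kJ
Bonds formed (products):
  C-Br: 1 × 283 = 283
  C-C: 3 × 351 = 1053
  C-H: 9 × 407 = 3663
  H-Br: 1 × 377 = 377
  Σ(formed) = 5376 kJ
ΔH = Σ(broken) − Σ(formed) = 5310 − 5376 = −66 kJ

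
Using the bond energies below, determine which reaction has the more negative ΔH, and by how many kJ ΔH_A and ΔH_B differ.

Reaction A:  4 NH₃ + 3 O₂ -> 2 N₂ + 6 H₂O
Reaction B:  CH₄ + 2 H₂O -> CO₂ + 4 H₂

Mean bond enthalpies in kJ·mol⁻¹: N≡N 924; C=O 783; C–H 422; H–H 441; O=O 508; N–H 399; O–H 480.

Reaction A:
  Bonds broken (reactants):
    N–H: 12 × 399 = 4788
    O=O: 3 × 508 = 1524
    Σ(broken) = 6312 kJ
  Bonds formed (products):
    N≡N: 2 × 924 = 1848
    O–H: 12 × 480 = 5760
    Σ(formed) = 7608 kJ
  ΔH_A = 6312 − 7608 = −1296 kJ
Reaction B:
  Bonds broken (reactants):
    C–H: 4 × 422 = 1688
    O–H: 4 × 480 = 1920
    Σ(broken) = 3608 kJ
  Bonds formed (products):
    C=O: 2 × 783 = 1566
    H–H: 4 × 441 = 1764
    Σ(formed) = 3330 kJ
  ΔH_B = 3608 − 3330 = +278 kJ
ΔH_A − ΔH_B = −1574 kJ, so reaction A has the more negative ΔH; |ΔH_A − ΔH_B| = 1574 kJ.

Reaction A, by 1574 kJ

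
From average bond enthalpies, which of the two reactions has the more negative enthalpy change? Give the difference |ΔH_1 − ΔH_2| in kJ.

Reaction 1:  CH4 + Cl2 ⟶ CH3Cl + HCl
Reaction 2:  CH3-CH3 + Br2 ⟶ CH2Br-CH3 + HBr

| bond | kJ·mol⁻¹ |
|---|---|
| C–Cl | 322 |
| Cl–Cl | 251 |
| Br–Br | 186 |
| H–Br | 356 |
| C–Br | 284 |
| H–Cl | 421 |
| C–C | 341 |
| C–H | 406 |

Reaction 1, by 38 kJ

Reaction 1:
  Bonds broken (reactants):
    C–H: 4 × 406 = 1624
    Cl–Cl: 1 × 251 = 251
    Σ(broken) = 1875 kJ
  Bonds formed (products):
    C–Cl: 1 × 322 = 322
    C–H: 3 × 406 = 1218
    H–Cl: 1 × 421 = 421
    Σ(formed) = 1961 kJ
  ΔH_1 = 1875 − 1961 = −86 kJ
Reaction 2:
  Bonds broken (reactants):
    Br–Br: 1 × 186 = 186
    C–C: 1 × 341 = 341
    C–H: 6 × 406 = 2436
    Σ(broken) = 2963 kJ
  Bonds formed (products):
    C–Br: 1 × 284 = 284
    C–C: 1 × 341 = 341
    C–H: 5 × 406 = 2030
    H–Br: 1 × 356 = 356
    Σ(formed) = 3011 kJ
  ΔH_2 = 2963 − 3011 = −48 kJ
ΔH_1 − ΔH_2 = −38 kJ, so reaction 1 has the more negative ΔH; |ΔH_1 − ΔH_2| = 38 kJ.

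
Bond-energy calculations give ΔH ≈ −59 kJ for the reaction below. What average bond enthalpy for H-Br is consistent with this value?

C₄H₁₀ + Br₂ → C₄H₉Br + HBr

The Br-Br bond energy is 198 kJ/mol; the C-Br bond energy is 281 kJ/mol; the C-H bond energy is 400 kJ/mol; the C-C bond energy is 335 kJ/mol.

Let D be the H-Br bond energy.
Σ(broken) = 1×198 + 3×335 + 10×400 = 5203
Σ(formed) = 1×281 + 3×335 + 9×400 + 1×D = 4886 + D
ΔH = Σ(broken) − Σ(formed) = (5203) − (4886 + D) = +317 − D
Setting this equal to −59 kJ gives D = 376 kJ/mol.

D(H-Br) ≈ 376 kJ/mol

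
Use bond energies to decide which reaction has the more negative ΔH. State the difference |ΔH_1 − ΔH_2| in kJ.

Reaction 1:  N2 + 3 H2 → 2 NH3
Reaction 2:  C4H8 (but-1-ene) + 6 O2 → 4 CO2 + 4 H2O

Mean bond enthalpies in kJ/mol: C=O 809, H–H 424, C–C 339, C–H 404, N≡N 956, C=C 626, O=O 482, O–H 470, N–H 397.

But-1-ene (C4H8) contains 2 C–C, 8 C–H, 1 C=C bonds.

Reaction 2, by 2650 kJ

Reaction 1:
  Bonds broken (reactants):
    H–H: 3 × 424 = 1272
    N≡N: 1 × 956 = 956
    Σ(broken) = 2228 kJ
  Bonds formed (products):
    N–H: 6 × 397 = 2382
    Σ(formed) = 2382 kJ
  ΔH_1 = 2228 − 2382 = −154 kJ
Reaction 2:
  Bonds broken (reactants):
    C–C: 2 × 339 = 678
    C–H: 8 × 404 = 3232
    C=C: 1 × 626 = 626
    O=O: 6 × 482 = 2892
    Σ(broken) = 7428 kJ
  Bonds formed (products):
    C=O: 8 × 809 = 6472
    O–H: 8 × 470 = 3760
    Σ(formed) = 10232 kJ
  ΔH_2 = 7428 − 10232 = −2804 kJ
ΔH_1 − ΔH_2 = +2650 kJ, so reaction 2 has the more negative ΔH; |ΔH_1 − ΔH_2| = 2650 kJ.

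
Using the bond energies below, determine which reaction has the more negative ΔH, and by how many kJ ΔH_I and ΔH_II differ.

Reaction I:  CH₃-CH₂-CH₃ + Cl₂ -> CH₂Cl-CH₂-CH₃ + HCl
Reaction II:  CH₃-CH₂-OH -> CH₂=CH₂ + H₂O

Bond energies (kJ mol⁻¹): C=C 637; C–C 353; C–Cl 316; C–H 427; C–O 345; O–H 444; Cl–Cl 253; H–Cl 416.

Reaction I:
  Bonds broken (reactants):
    C–C: 2 × 353 = 706
    C–H: 8 × 427 = 3416
    Cl–Cl: 1 × 253 = 253
    Σ(broken) = 4375 kJ
  Bonds formed (products):
    C–C: 2 × 353 = 706
    C–Cl: 1 × 316 = 316
    C–H: 7 × 427 = 2989
    H–Cl: 1 × 416 = 416
    Σ(formed) = 4427 kJ
  ΔH_I = 4375 − 4427 = −52 kJ
Reaction II:
  Bonds broken (reactants):
    C–C: 1 × 353 = 353
    C–H: 5 × 427 = 2135
    C–O: 1 × 345 = 345
    O–H: 1 × 444 = 444
    Σ(broken) = 3277 kJ
  Bonds formed (products):
    C–H: 4 × 427 = 1708
    C=C: 1 × 637 = 637
    O–H: 2 × 444 = 888
    Σ(formed) = 3233 kJ
  ΔH_II = 3277 − 3233 = +44 kJ
ΔH_I − ΔH_II = −96 kJ, so reaction I has the more negative ΔH; |ΔH_I − ΔH_II| = 96 kJ.

Reaction I, by 96 kJ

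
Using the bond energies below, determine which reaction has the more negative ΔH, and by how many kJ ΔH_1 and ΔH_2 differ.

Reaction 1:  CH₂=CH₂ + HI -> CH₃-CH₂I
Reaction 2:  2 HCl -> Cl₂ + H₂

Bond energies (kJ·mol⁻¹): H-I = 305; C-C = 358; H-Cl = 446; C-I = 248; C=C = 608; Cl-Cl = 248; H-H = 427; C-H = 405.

Reaction 1, by 315 kJ

Reaction 1:
  Bonds broken (reactants):
    C-H: 4 × 405 = 1620
    C=C: 1 × 608 = 608
    H-I: 1 × 305 = 305
    Σ(broken) = 2533 kJ
  Bonds formed (products):
    C-C: 1 × 358 = 358
    C-H: 5 × 405 = 2025
    C-I: 1 × 248 = 248
    Σ(formed) = 2631 kJ
  ΔH_1 = 2533 − 2631 = −98 kJ
Reaction 2:
  Bonds broken (reactants):
    H-Cl: 2 × 446 = 892
    Σ(broken) = 892 kJ
  Bonds formed (products):
    Cl-Cl: 1 × 248 = 248
    H-H: 1 × 427 = 427
    Σ(formed) = 675 kJ
  ΔH_2 = 892 − 675 = +217 kJ
ΔH_1 − ΔH_2 = −315 kJ, so reaction 1 has the more negative ΔH; |ΔH_1 − ΔH_2| = 315 kJ.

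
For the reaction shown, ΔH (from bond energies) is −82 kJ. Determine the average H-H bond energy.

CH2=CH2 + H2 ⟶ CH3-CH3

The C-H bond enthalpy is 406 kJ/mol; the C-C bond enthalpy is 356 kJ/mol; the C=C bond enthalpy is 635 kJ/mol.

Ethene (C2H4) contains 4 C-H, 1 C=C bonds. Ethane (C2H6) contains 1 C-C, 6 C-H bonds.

D(H-H) ≈ 451 kJ/mol

Let D be the H-H bond energy.
Σ(broken) = 4×406 + 1×635 + 1×D = 2259 + D
Σ(formed) = 1×356 + 6×406 = 2792
ΔH = Σ(broken) − Σ(formed) = (2259 + D) − (2792) = −533 + D
Setting this equal to −82 kJ gives D = 451 kJ/mol.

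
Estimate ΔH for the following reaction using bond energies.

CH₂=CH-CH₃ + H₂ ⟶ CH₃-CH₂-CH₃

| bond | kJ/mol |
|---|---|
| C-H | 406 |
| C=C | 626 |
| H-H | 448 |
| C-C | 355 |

ΔH ≈ −93 kJ

Bonds broken (reactants):
  C-C: 1 × 355 = 355
  C-H: 6 × 406 = 2436
  C=C: 1 × 626 = 626
  H-H: 1 × 448 = 448
  Σ(broken) = 3865 kJ
Bonds formed (products):
  C-C: 2 × 355 = 710
  C-H: 8 × 406 = 3248
  Σ(formed) = 3958 kJ
ΔH = Σ(broken) − Σ(formed) = 3865 − 3958 = −93 kJ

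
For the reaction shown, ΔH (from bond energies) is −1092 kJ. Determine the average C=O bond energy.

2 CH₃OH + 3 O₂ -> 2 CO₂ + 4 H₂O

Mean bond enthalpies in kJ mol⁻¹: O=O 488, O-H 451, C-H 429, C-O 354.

Let D be the C=O bond energy.
Σ(broken) = 6×429 + 2×354 + 2×451 + 3×488 = 5648
Σ(formed) = 4×D + 8×451 = 3608 + 4D
ΔH = Σ(broken) − Σ(formed) = (5648) − (3608 + 4D) = +2040 − 4D
Setting this equal to −1092 kJ gives 4D = 3132, so D = 783 kJ/mol.

D(C=O) ≈ 783 kJ/mol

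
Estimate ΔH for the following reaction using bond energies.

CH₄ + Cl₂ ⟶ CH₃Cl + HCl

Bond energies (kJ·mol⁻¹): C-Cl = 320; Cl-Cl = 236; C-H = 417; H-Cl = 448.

Bonds broken (reactants):
  C-H: 4 × 417 = 1668
  Cl-Cl: 1 × 236 = 236
  Σ(broken) = 1904 kJ
Bonds formed (products):
  C-Cl: 1 × 320 = 320
  C-H: 3 × 417 = 1251
  H-Cl: 1 × 448 = 448
  Σ(formed) = 2019 kJ
ΔH = Σ(broken) − Σ(formed) = 1904 − 2019 = −115 kJ

ΔH ≈ −115 kJ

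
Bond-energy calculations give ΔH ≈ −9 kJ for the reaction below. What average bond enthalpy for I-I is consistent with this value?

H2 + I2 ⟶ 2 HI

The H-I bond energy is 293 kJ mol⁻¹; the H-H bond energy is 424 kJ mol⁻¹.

Let D be the I-I bond energy.
Σ(broken) = 1×424 + 1×D = 424 + D
Σ(formed) = 2×293 = 586
ΔH = Σ(broken) − Σ(formed) = (424 + D) − (586) = −162 + D
Setting this equal to −9 kJ gives D = 153 kJ/mol.

D(I-I) ≈ 153 kJ/mol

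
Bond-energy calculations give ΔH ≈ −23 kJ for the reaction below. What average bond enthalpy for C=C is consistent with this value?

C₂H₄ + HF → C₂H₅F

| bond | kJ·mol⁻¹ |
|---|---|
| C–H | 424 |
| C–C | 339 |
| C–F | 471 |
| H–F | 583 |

Let D be the C=C bond energy.
Σ(broken) = 4×424 + 1×D + 1×583 = 2279 + D
Σ(formed) = 1×339 + 1×471 + 5×424 = 2930
ΔH = Σ(broken) − Σ(formed) = (2279 + D) − (2930) = −651 + D
Setting this equal to −23 kJ gives D = 628 kJ/mol.

D(C=C) ≈ 628 kJ/mol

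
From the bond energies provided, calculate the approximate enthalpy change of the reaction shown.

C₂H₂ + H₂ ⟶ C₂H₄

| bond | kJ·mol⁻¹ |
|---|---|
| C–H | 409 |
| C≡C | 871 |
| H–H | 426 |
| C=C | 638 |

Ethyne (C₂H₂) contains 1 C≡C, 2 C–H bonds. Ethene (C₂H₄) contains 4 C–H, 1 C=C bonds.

Bonds broken (reactants):
  C≡C: 1 × 871 = 871
  C–H: 2 × 409 = 818
  H–H: 1 × 426 = 426
  Σ(broken) = 2115 kJ
Bonds formed (products):
  C–H: 4 × 409 = 1636
  C=C: 1 × 638 = 638
  Σ(formed) = 2274 kJ
ΔH = Σ(broken) − Σ(formed) = 2115 − 2274 = −159 kJ

ΔH ≈ −159 kJ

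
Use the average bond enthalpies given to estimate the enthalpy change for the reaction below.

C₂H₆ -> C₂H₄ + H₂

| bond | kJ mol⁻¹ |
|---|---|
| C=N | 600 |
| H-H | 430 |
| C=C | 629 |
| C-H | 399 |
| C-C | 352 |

ΔH ≈ +91 kJ

Bonds broken (reactants):
  C-C: 1 × 352 = 352
  C-H: 6 × 399 = 2394
  Σ(broken) = 2746 kJ
Bonds formed (products):
  C-H: 4 × 399 = 1596
  C=C: 1 × 629 = 629
  H-H: 1 × 430 = 430
  Σ(formed) = 2655 kJ
ΔH = Σ(broken) − Σ(formed) = 2746 − 2655 = +91 kJ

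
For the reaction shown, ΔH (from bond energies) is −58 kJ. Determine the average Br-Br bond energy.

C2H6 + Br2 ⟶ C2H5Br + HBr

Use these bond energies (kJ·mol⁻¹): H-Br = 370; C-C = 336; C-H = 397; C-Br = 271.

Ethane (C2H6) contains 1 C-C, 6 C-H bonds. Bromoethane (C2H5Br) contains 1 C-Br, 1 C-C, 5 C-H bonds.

Let D be the Br-Br bond energy.
Σ(broken) = 1×D + 1×336 + 6×397 = 2718 + D
Σ(formed) = 1×271 + 1×336 + 5×397 + 1×370 = 2962
ΔH = Σ(broken) − Σ(formed) = (2718 + D) − (2962) = −244 + D
Setting this equal to −58 kJ gives D = 186 kJ/mol.

D(Br-Br) ≈ 186 kJ/mol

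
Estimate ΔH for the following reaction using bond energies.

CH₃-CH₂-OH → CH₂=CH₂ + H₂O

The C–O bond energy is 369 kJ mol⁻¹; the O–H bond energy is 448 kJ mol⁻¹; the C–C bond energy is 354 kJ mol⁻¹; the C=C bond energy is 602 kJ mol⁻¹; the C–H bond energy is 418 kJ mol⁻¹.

Bonds broken (reactants):
  C–C: 1 × 354 = 354
  C–H: 5 × 418 = 2090
  C–O: 1 × 369 = 369
  O–H: 1 × 448 = 448
  Σ(broken) = 3261 kJ
Bonds formed (products):
  C–H: 4 × 418 = 1672
  C=C: 1 × 602 = 602
  O–H: 2 × 448 = 896
  Σ(formed) = 3170 kJ
ΔH = Σ(broken) − Σ(formed) = 3261 − 3170 = +91 kJ

ΔH ≈ +91 kJ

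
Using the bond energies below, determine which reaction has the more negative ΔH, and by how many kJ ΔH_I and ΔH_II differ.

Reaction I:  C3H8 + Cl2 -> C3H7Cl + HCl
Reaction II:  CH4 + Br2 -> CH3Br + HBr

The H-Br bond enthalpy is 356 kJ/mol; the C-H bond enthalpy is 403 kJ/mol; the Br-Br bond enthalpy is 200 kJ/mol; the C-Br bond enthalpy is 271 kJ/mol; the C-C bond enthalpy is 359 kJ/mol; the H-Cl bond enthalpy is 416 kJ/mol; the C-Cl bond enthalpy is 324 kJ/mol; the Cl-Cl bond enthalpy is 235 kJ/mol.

Reaction I:
  Bonds broken (reactants):
    C-C: 2 × 359 = 718
    C-H: 8 × 403 = 3224
    Cl-Cl: 1 × 235 = 235
    Σ(broken) = 4177 kJ
  Bonds formed (products):
    C-C: 2 × 359 = 718
    C-Cl: 1 × 324 = 324
    C-H: 7 × 403 = 2821
    H-Cl: 1 × 416 = 416
    Σ(formed) = 4279 kJ
  ΔH_I = 4177 − 4279 = −102 kJ
Reaction II:
  Bonds broken (reactants):
    Br-Br: 1 × 200 = 200
    C-H: 4 × 403 = 1612
    Σ(broken) = 1812 kJ
  Bonds formed (products):
    C-Br: 1 × 271 = 271
    C-H: 3 × 403 = 1209
    H-Br: 1 × 356 = 356
    Σ(formed) = 1836 kJ
  ΔH_II = 1812 − 1836 = −24 kJ
ΔH_I − ΔH_II = −78 kJ, so reaction I has the more negative ΔH; |ΔH_I − ΔH_II| = 78 kJ.

Reaction I, by 78 kJ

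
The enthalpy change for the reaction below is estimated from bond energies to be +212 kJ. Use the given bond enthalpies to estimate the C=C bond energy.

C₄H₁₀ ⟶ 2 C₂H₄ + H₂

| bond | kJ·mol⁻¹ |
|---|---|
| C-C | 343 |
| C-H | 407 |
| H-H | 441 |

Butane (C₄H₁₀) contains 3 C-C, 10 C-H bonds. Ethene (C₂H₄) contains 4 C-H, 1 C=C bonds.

Let D be the C=C bond energy.
Σ(broken) = 3×343 + 10×407 = 5099
Σ(formed) = 8×407 + 2×D + 1×441 = 3697 + 2D
ΔH = Σ(broken) − Σ(formed) = (5099) − (3697 + 2D) = +1402 − 2D
Setting this equal to +212 kJ gives 2D = 1190, so D = 595 kJ/mol.

D(C=C) ≈ 595 kJ/mol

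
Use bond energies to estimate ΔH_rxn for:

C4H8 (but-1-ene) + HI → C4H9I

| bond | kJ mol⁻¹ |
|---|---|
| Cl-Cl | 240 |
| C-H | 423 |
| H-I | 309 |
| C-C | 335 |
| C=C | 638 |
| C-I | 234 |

ΔH ≈ −45 kJ

Bonds broken (reactants):
  C-C: 2 × 335 = 670
  C-H: 8 × 423 = 3384
  C=C: 1 × 638 = 638
  H-I: 1 × 309 = 309
  Σ(broken) = 5001 kJ
Bonds formed (products):
  C-C: 3 × 335 = 1005
  C-H: 9 × 423 = 3807
  C-I: 1 × 234 = 234
  Σ(formed) = 5046 kJ
ΔH = Σ(broken) − Σ(formed) = 5001 − 5046 = −45 kJ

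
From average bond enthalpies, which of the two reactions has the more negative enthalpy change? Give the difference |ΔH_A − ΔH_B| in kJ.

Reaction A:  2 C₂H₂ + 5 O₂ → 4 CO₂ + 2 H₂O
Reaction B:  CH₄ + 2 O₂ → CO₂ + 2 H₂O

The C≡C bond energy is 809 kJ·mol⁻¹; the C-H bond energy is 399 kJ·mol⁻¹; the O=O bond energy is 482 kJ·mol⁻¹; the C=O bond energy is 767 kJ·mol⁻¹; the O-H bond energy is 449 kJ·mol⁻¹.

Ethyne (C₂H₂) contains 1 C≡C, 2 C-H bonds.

Reaction A, by 1538 kJ

Reaction A:
  Bonds broken (reactants):
    C≡C: 2 × 809 = 1618
    C-H: 4 × 399 = 1596
    O=O: 5 × 482 = 2410
    Σ(broken) = 5624 kJ
  Bonds formed (products):
    C=O: 8 × 767 = 6136
    O-H: 4 × 449 = 1796
    Σ(formed) = 7932 kJ
  ΔH_A = 5624 − 7932 = −2308 kJ
Reaction B:
  Bonds broken (reactants):
    C-H: 4 × 399 = 1596
    O=O: 2 × 482 = 964
    Σ(broken) = 2560 kJ
  Bonds formed (products):
    C=O: 2 × 767 = 1534
    O-H: 4 × 449 = 1796
    Σ(formed) = 3330 kJ
  ΔH_B = 2560 − 3330 = −770 kJ
ΔH_A − ΔH_B = −1538 kJ, so reaction A has the more negative ΔH; |ΔH_A − ΔH_B| = 1538 kJ.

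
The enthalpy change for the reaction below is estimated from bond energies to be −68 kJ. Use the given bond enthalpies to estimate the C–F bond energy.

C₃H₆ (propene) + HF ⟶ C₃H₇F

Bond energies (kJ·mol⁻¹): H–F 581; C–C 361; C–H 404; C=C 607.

Let D be the C–F bond energy.
Σ(broken) = 1×361 + 6×404 + 1×607 + 1×581 = 3973
Σ(formed) = 2×361 + 1×D + 7×404 = 3550 + D
ΔH = Σ(broken) − Σ(formed) = (3973) − (3550 + D) = +423 − D
Setting this equal to −68 kJ gives D = 491 kJ/mol.

D(C–F) ≈ 491 kJ/mol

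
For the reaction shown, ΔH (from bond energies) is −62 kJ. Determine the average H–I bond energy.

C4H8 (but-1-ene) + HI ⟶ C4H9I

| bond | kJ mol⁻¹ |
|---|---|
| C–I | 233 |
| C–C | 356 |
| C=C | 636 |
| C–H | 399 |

D(H–I) ≈ 290 kJ/mol

Let D be the H–I bond energy.
Σ(broken) = 2×356 + 8×399 + 1×636 + 1×D = 4540 + D
Σ(formed) = 3×356 + 9×399 + 1×233 = 4892
ΔH = Σ(broken) − Σ(formed) = (4540 + D) − (4892) = −352 + D
Setting this equal to −62 kJ gives D = 290 kJ/mol.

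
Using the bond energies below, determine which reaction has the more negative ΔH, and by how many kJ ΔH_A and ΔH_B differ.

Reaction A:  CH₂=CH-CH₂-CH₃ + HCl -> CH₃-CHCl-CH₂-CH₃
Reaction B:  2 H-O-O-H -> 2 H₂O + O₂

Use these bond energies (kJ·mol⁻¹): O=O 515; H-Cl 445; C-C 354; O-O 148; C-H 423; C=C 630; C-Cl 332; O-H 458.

Reaction B, by 185 kJ

Reaction A:
  Bonds broken (reactants):
    C-C: 2 × 354 = 708
    C-H: 8 × 423 = 3384
    C=C: 1 × 630 = 630
    H-Cl: 1 × 445 = 445
    Σ(broken) = 5167 kJ
  Bonds formed (products):
    C-C: 3 × 354 = 1062
    C-Cl: 1 × 332 = 332
    C-H: 9 × 423 = 3807
    Σ(formed) = 5201 kJ
  ΔH_A = 5167 − 5201 = −34 kJ
Reaction B:
  Bonds broken (reactants):
    O-H: 4 × 458 = 1832
    O-O: 2 × 148 = 296
    Σ(broken) = 2128 kJ
  Bonds formed (products):
    O-H: 4 × 458 = 1832
    O=O: 1 × 515 = 515
    Σ(formed) = 2347 kJ
  ΔH_B = 2128 − 2347 = −219 kJ
ΔH_A − ΔH_B = +185 kJ, so reaction B has the more negative ΔH; |ΔH_A − ΔH_B| = 185 kJ.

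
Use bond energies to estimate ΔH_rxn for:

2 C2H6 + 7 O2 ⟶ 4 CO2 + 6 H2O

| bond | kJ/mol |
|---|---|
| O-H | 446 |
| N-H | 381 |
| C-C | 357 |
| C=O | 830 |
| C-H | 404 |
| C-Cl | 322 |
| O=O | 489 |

Bonds broken (reactants):
  C-C: 2 × 357 = 714
  C-H: 12 × 404 = 4848
  O=O: 7 × 489 = 3423
  Σ(broken) = 8985 kJ
Bonds formed (products):
  C=O: 8 × 830 = 6640
  O-H: 12 × 446 = 5352
  Σ(formed) = 11992 kJ
ΔH = Σ(broken) − Σ(formed) = 8985 − 11992 = −3007 kJ

ΔH ≈ −3007 kJ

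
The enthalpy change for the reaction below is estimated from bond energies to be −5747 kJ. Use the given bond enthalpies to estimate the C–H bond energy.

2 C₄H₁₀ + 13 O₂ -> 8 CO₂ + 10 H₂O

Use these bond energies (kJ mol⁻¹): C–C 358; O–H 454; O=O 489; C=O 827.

Let D be the C–H bond energy.
Σ(broken) = 6×358 + 20×D + 13×489 = 8505 + 20D
Σ(formed) = 16×827 + 20×454 = 22312
ΔH = Σ(broken) − Σ(formed) = (8505 + 20D) − (22312) = −13807 + 20D
Setting this equal to −5747 kJ gives 20D = 8060, so D = 403 kJ/mol.

D(C–H) ≈ 403 kJ/mol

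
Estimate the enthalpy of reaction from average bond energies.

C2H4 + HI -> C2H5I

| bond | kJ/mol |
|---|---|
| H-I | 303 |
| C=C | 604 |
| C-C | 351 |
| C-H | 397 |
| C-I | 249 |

Bonds broken (reactants):
  C-H: 4 × 397 = 1588
  C=C: 1 × 604 = 604
  H-I: 1 × 303 = 303
  Σ(broken) = 2495 kJ
Bonds formed (products):
  C-C: 1 × 351 = 351
  C-H: 5 × 397 = 1985
  C-I: 1 × 249 = 249
  Σ(formed) = 2585 kJ
ΔH = Σ(broken) − Σ(formed) = 2495 − 2585 = −90 kJ

ΔH ≈ −90 kJ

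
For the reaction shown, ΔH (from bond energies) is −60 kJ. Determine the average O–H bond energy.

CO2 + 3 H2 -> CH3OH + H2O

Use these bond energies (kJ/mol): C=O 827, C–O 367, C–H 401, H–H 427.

Let D be the O–H bond energy.
Σ(broken) = 2×827 + 3×427 = 2935
Σ(formed) = 3×401 + 1×367 + 3×D = 1570 + 3D
ΔH = Σ(broken) − Σ(formed) = (2935) − (1570 + 3D) = +1365 − 3D
Setting this equal to −60 kJ gives 3D = 1425, so D = 475 kJ/mol.

D(O–H) ≈ 475 kJ/mol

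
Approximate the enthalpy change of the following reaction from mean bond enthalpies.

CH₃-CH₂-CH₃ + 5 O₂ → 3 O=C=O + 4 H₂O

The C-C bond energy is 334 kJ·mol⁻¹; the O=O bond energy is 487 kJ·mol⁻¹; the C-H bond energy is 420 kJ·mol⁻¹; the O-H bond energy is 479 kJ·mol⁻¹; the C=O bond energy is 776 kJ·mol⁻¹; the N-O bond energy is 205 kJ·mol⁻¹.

Bonds broken (reactants):
  C-C: 2 × 334 = 668
  C-H: 8 × 420 = 3360
  O=O: 5 × 487 = 2435
  Σ(broken) = 6463 kJ
Bonds formed (products):
  C=O: 6 × 776 = 4656
  O-H: 8 × 479 = 3832
  Σ(formed) = 8488 kJ
ΔH = Σ(broken) − Σ(formed) = 6463 − 8488 = −2025 kJ

ΔH ≈ −2025 kJ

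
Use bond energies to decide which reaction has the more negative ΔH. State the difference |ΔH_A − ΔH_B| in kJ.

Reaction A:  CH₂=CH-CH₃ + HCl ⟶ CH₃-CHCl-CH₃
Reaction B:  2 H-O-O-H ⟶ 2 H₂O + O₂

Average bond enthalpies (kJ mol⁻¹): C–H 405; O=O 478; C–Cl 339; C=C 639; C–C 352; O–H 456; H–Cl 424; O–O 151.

Reaction A:
  Bonds broken (reactants):
    C–C: 1 × 352 = 352
    C–H: 6 × 405 = 2430
    C=C: 1 × 639 = 639
    H–Cl: 1 × 424 = 424
    Σ(broken) = 3845 kJ
  Bonds formed (products):
    C–C: 2 × 352 = 704
    C–Cl: 1 × 339 = 339
    C–H: 7 × 405 = 2835
    Σ(formed) = 3878 kJ
  ΔH_A = 3845 − 3878 = −33 kJ
Reaction B:
  Bonds broken (reactants):
    O–H: 4 × 456 = 1824
    O–O: 2 × 151 = 302
    Σ(broken) = 2126 kJ
  Bonds formed (products):
    O–H: 4 × 456 = 1824
    O=O: 1 × 478 = 478
    Σ(formed) = 2302 kJ
  ΔH_B = 2126 − 2302 = −176 kJ
ΔH_A − ΔH_B = +143 kJ, so reaction B has the more negative ΔH; |ΔH_A − ΔH_B| = 143 kJ.

Reaction B, by 143 kJ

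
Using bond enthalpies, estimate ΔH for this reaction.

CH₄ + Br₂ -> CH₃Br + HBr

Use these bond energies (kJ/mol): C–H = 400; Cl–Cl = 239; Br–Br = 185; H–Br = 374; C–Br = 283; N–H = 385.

ΔH ≈ −72 kJ

Bonds broken (reactants):
  Br–Br: 1 × 185 = 185
  C–H: 4 × 400 = 1600
  Σ(broken) = 1785 kJ
Bonds formed (products):
  C–Br: 1 × 283 = 283
  C–H: 3 × 400 = 1200
  H–Br: 1 × 374 = 374
  Σ(formed) = 1857 kJ
ΔH = Σ(broken) − Σ(formed) = 1785 − 1857 = −72 kJ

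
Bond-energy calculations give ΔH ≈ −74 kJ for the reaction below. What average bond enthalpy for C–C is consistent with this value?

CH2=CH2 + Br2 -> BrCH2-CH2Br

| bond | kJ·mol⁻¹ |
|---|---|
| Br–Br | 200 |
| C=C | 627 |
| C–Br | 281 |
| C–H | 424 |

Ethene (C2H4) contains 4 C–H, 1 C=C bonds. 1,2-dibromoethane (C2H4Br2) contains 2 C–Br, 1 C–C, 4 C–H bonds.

D(C–C) ≈ 339 kJ/mol

Let D be the C–C bond energy.
Σ(broken) = 1×200 + 4×424 + 1×627 = 2523
Σ(formed) = 2×281 + 1×D + 4×424 = 2258 + D
ΔH = Σ(broken) − Σ(formed) = (2523) − (2258 + D) = +265 − D
Setting this equal to −74 kJ gives D = 339 kJ/mol.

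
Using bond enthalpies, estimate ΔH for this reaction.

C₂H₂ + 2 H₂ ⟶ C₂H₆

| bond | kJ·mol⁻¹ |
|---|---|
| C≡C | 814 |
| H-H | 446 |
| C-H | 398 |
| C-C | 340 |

ΔH ≈ −226 kJ

Bonds broken (reactants):
  C≡C: 1 × 814 = 814
  C-H: 2 × 398 = 796
  H-H: 2 × 446 = 892
  Σ(broken) = 2502 kJ
Bonds formed (products):
  C-C: 1 × 340 = 340
  C-H: 6 × 398 = 2388
  Σ(formed) = 2728 kJ
ΔH = Σ(broken) − Σ(formed) = 2502 − 2728 = −226 kJ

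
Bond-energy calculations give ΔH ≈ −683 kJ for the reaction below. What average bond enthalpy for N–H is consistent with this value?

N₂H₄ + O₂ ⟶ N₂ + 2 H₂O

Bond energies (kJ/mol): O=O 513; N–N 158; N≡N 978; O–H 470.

Let D be the N–H bond energy.
Σ(broken) = 4×D + 1×158 + 1×513 = 671 + 4D
Σ(formed) = 1×978 + 4×470 = 2858
ΔH = Σ(broken) − Σ(formed) = (671 + 4D) − (2858) = −2187 + 4D
Setting this equal to −683 kJ gives 4D = 1504, so D = 376 kJ/mol.

D(N–H) ≈ 376 kJ/mol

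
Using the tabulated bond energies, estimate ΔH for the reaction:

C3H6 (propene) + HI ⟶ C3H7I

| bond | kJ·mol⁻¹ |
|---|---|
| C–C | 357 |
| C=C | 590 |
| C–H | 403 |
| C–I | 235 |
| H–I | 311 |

Bonds broken (reactants):
  C–C: 1 × 357 = 357
  C–H: 6 × 403 = 2418
  C=C: 1 × 590 = 590
  H–I: 1 × 311 = 311
  Σ(broken) = 3676 kJ
Bonds formed (products):
  C–C: 2 × 357 = 714
  C–H: 7 × 403 = 2821
  C–I: 1 × 235 = 235
  Σ(formed) = 3770 kJ
ΔH = Σ(broken) − Σ(formed) = 3676 − 3770 = −94 kJ

ΔH ≈ −94 kJ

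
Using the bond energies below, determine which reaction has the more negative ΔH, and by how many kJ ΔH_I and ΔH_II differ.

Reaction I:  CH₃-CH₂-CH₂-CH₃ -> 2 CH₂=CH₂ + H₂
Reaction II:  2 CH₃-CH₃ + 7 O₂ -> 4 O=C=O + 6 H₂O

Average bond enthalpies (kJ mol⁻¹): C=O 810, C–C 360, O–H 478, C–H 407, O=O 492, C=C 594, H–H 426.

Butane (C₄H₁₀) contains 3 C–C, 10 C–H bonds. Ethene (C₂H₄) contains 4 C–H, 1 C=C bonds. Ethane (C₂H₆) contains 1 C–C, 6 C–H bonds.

Reaction II, by 3448 kJ

Reaction I:
  Bonds broken (reactants):
    C–C: 3 × 360 = 1080
    C–H: 10 × 407 = 4070
    Σ(broken) = 5150 kJ
  Bonds formed (products):
    C–H: 8 × 407 = 3256
    C=C: 2 × 594 = 1188
    H–H: 1 × 426 = 426
    Σ(formed) = 4870 kJ
  ΔH_I = 5150 − 4870 = +280 kJ
Reaction II:
  Bonds broken (reactants):
    C–C: 2 × 360 = 720
    C–H: 12 × 407 = 4884
    O=O: 7 × 492 = 3444
    Σ(broken) = 9048 kJ
  Bonds formed (products):
    C=O: 8 × 810 = 6480
    O–H: 12 × 478 = 5736
    Σ(formed) = 12216 kJ
  ΔH_II = 9048 − 12216 = −3168 kJ
ΔH_I − ΔH_II = +3448 kJ, so reaction II has the more negative ΔH; |ΔH_I − ΔH_II| = 3448 kJ.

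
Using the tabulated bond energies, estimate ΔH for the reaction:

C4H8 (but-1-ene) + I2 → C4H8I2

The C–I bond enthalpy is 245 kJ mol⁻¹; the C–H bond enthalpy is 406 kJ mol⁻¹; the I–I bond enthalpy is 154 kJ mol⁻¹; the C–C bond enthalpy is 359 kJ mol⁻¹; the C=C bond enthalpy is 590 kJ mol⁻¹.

Bonds broken (reactants):
  C–C: 2 × 359 = 718
  C–H: 8 × 406 = 3248
  C=C: 1 × 590 = 590
  I–I: 1 × 154 = 154
  Σ(broken) = 4710 kJ
Bonds formed (products):
  C–C: 3 × 359 = 1077
  C–H: 8 × 406 = 3248
  C–I: 2 × 245 = 490
  Σ(formed) = 4815 kJ
ΔH = Σ(broken) − Σ(formed) = 4710 − 4815 = −105 kJ

ΔH ≈ −105 kJ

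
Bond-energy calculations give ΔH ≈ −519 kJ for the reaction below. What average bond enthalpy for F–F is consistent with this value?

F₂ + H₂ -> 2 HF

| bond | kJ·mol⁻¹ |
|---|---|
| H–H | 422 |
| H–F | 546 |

D(F–F) ≈ 151 kJ/mol

Let D be the F–F bond energy.
Σ(broken) = 1×D + 1×422 = 422 + D
Σ(formed) = 2×546 = 1092
ΔH = Σ(broken) − Σ(formed) = (422 + D) − (1092) = −670 + D
Setting this equal to −519 kJ gives D = 151 kJ/mol.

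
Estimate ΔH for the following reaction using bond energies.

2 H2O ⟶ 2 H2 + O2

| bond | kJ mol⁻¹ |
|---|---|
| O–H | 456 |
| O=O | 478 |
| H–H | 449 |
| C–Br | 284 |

Bonds broken (reactants):
  O–H: 4 × 456 = 1824
  Σ(broken) = 1824 kJ
Bonds formed (products):
  H–H: 2 × 449 = 898
  O=O: 1 × 478 = 478
  Σ(formed) = 1376 kJ
ΔH = Σ(broken) − Σ(formed) = 1824 − 1376 = +448 kJ

ΔH ≈ +448 kJ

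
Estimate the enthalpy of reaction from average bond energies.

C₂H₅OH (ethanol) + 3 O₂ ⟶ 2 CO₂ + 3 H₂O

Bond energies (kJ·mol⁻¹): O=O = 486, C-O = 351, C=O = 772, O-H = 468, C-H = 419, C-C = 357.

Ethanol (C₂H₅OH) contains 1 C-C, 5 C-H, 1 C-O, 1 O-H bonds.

Bonds broken (reactants):
  C-C: 1 × 357 = 357
  C-H: 5 × 419 = 2095
  C-O: 1 × 351 = 351
  O-H: 1 × 468 = 468
  O=O: 3 × 486 = 1458
  Σ(broken) = 4729 kJ
Bonds formed (products):
  C=O: 4 × 772 = 3088
  O-H: 6 × 468 = 2808
  Σ(formed) = 5896 kJ
ΔH = Σ(broken) − Σ(formed) = 4729 − 5896 = −1167 kJ

ΔH ≈ −1167 kJ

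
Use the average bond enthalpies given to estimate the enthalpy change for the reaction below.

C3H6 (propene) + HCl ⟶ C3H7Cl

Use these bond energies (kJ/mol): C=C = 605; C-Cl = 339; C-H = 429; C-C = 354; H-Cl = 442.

ΔH ≈ −75 kJ

Bonds broken (reactants):
  C-C: 1 × 354 = 354
  C-H: 6 × 429 = 2574
  C=C: 1 × 605 = 605
  H-Cl: 1 × 442 = 442
  Σ(broken) = 3975 kJ
Bonds formed (products):
  C-C: 2 × 354 = 708
  C-Cl: 1 × 339 = 339
  C-H: 7 × 429 = 3003
  Σ(formed) = 4050 kJ
ΔH = Σ(broken) − Σ(formed) = 3975 − 4050 = −75 kJ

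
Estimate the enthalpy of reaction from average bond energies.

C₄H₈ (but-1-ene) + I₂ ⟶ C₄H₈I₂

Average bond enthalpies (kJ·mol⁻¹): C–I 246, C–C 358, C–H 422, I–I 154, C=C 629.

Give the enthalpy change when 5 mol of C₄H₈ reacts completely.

Bonds broken (reactants):
  C–C: 2 × 358 = 716
  C–H: 8 × 422 = 3376
  C=C: 1 × 629 = 629
  I–I: 1 × 154 = 154
  Σ(broken) = 4875 kJ
Bonds formed (products):
  C–C: 3 × 358 = 1074
  C–H: 8 × 422 = 3376
  C–I: 2 × 246 = 492
  Σ(formed) = 4942 kJ
ΔH = Σ(broken) − Σ(formed) = 4875 − 4942 = −67 kJ
For 5× the reaction as written: 5 × (−67) = −335 kJ

ΔH = −335 kJ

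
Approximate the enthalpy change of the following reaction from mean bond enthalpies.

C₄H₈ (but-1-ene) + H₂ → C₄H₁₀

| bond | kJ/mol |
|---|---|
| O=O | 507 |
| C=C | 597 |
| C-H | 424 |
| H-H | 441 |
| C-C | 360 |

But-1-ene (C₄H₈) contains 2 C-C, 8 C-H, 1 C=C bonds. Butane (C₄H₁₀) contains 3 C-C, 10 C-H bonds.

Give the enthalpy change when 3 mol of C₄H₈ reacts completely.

Bonds broken (reactants):
  C-C: 2 × 360 = 720
  C-H: 8 × 424 = 3392
  C=C: 1 × 597 = 597
  H-H: 1 × 441 = 441
  Σ(broken) = 5150 kJ
Bonds formed (products):
  C-C: 3 × 360 = 1080
  C-H: 10 × 424 = 4240
  Σ(formed) = 5320 kJ
ΔH = Σ(broken) − Σ(formed) = 5150 − 5320 = −170 kJ
For 3× the reaction as written: 3 × (−170) = −510 kJ

ΔH = −510 kJ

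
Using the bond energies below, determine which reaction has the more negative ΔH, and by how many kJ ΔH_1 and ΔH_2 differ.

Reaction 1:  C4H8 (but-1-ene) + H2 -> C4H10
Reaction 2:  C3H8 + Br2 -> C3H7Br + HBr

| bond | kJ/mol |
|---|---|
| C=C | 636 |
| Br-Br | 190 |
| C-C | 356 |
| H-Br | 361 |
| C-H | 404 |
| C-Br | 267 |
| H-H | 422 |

Reaction 1, by 72 kJ

Reaction 1:
  Bonds broken (reactants):
    C-C: 2 × 356 = 712
    C-H: 8 × 404 = 3232
    C=C: 1 × 636 = 636
    H-H: 1 × 422 = 422
    Σ(broken) = 5002 kJ
  Bonds formed (products):
    C-C: 3 × 356 = 1068
    C-H: 10 × 404 = 4040
    Σ(formed) = 5108 kJ
  ΔH_1 = 5002 − 5108 = −106 kJ
Reaction 2:
  Bonds broken (reactants):
    Br-Br: 1 × 190 = 190
    C-C: 2 × 356 = 712
    C-H: 8 × 404 = 3232
    Σ(broken) = 4134 kJ
  Bonds formed (products):
    C-Br: 1 × 267 = 267
    C-C: 2 × 356 = 712
    C-H: 7 × 404 = 2828
    H-Br: 1 × 361 = 361
    Σ(formed) = 4168 kJ
  ΔH_2 = 4134 − 4168 = −34 kJ
ΔH_1 − ΔH_2 = −72 kJ, so reaction 1 has the more negative ΔH; |ΔH_1 − ΔH_2| = 72 kJ.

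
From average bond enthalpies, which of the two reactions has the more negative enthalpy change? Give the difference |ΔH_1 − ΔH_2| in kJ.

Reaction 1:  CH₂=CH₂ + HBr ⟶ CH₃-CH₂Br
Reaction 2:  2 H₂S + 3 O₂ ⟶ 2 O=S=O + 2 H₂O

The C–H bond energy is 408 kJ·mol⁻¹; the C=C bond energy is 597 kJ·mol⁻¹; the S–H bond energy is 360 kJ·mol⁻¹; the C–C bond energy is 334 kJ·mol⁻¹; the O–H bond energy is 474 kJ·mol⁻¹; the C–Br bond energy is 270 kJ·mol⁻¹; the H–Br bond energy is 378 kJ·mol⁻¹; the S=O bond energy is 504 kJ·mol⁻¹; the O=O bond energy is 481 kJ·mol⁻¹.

Reaction 1:
  Bonds broken (reactants):
    C–H: 4 × 408 = 1632
    C=C: 1 × 597 = 597
    H–Br: 1 × 378 = 378
    Σ(broken) = 2607 kJ
  Bonds formed (products):
    C–Br: 1 × 270 = 270
    C–C: 1 × 334 = 334
    C–H: 5 × 408 = 2040
    Σ(formed) = 2644 kJ
  ΔH_1 = 2607 − 2644 = −37 kJ
Reaction 2:
  Bonds broken (reactants):
    O=O: 3 × 481 = 1443
    S–H: 4 × 360 = 1440
    Σ(broken) = 2883 kJ
  Bonds formed (products):
    O–H: 4 × 474 = 1896
    S=O: 4 × 504 = 2016
    Σ(formed) = 3912 kJ
  ΔH_2 = 2883 − 3912 = −1029 kJ
ΔH_1 − ΔH_2 = +992 kJ, so reaction 2 has the more negative ΔH; |ΔH_1 − ΔH_2| = 992 kJ.

Reaction 2, by 992 kJ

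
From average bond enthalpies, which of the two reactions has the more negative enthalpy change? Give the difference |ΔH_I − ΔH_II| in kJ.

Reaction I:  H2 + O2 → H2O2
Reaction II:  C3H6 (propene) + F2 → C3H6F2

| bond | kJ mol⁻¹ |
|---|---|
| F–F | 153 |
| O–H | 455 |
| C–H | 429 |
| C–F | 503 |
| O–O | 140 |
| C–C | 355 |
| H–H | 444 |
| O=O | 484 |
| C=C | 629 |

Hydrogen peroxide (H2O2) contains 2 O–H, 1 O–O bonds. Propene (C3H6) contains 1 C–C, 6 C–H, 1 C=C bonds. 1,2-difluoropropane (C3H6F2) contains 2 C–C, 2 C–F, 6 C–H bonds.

Reaction II, by 457 kJ

Reaction I:
  Bonds broken (reactants):
    H–H: 1 × 444 = 444
    O=O: 1 × 484 = 484
    Σ(broken) = 928 kJ
  Bonds formed (products):
    O–H: 2 × 455 = 910
    O–O: 1 × 140 = 140
    Σ(formed) = 1050 kJ
  ΔH_I = 928 − 1050 = −122 kJ
Reaction II:
  Bonds broken (reactants):
    C–C: 1 × 355 = 355
    C–H: 6 × 429 = 2574
    C=C: 1 × 629 = 629
    F–F: 1 × 153 = 153
    Σ(broken) = 3711 kJ
  Bonds formed (products):
    C–C: 2 × 355 = 710
    C–F: 2 × 503 = 1006
    C–H: 6 × 429 = 2574
    Σ(formed) = 4290 kJ
  ΔH_II = 3711 − 4290 = −579 kJ
ΔH_I − ΔH_II = +457 kJ, so reaction II has the more negative ΔH; |ΔH_I − ΔH_II| = 457 kJ.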